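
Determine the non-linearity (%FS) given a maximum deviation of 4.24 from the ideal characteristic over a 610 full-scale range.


Linearity error = (max deviation / full scale) * 100%.
Linearity = (4.24 / 610) * 100
Linearity = 0.695 %FS

0.695 %FS


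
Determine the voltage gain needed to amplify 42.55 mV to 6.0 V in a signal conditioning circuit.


Gain = Vout / Vin (converting to same units).
G = 6.0 V / 42.55 mV
G = 6000.0 mV / 42.55 mV
G = 141.01

141.01


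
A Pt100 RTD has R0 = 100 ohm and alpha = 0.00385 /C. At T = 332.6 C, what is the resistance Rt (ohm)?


The RTD equation: Rt = R0 * (1 + alpha * T).
Rt = 100 * (1 + 0.00385 * 332.6)
Rt = 100 * (1 + 1.28051)
Rt = 100 * 2.28051
Rt = 228.051 ohm

228.051 ohm


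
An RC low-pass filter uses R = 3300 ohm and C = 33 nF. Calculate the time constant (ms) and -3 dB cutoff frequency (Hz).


Time constant: tau = R * C.
tau = 3300 * 3.30e-08 = 0.0001089 s
tau = 0.1089 ms
Cutoff frequency: fc = 1 / (2*pi*R*C).
fc = 1 / (2*pi*0.0001089) = 1461.48 Hz

tau = 0.1089 ms, fc = 1461.48 Hz


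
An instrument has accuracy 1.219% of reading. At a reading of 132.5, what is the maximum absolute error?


Absolute error = (accuracy% / 100) * reading.
Error = (1.219 / 100) * 132.5
Error = 0.01219 * 132.5
Error = 1.6152

1.6152


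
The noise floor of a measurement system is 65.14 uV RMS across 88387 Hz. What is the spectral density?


Noise spectral density = Vrms / sqrt(BW).
NSD = 65.14 / sqrt(88387)
NSD = 65.14 / 297.2995
NSD = 0.2191 uV/sqrt(Hz)

0.2191 uV/sqrt(Hz)


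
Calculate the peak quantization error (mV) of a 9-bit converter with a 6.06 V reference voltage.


The maximum quantization error is +/- LSB/2.
LSB = Vref / 2^n = 6.06 / 512 = 0.01183594 V
Max error = LSB / 2 = 0.01183594 / 2 = 0.00591797 V
Max error = 5.918 mV

5.918 mV


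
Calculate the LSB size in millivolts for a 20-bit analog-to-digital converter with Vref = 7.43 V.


The resolution (LSB) of an ADC is Vref / 2^n.
LSB = 7.43 / 2^20
LSB = 7.43 / 1048576
LSB = 7.09e-06 V = 0.0070858 mV

0.0070858 mV


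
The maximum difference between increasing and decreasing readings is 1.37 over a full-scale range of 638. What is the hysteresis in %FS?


Hysteresis = (max difference / full scale) * 100%.
H = (1.37 / 638) * 100
H = 0.215 %FS

0.215 %FS


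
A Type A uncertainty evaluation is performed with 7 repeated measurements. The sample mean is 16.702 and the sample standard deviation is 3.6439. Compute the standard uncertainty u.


The standard uncertainty for Type A evaluation is u = s / sqrt(n).
u = 3.6439 / sqrt(7)
u = 3.6439 / 2.6458
u = 1.3773

1.3773


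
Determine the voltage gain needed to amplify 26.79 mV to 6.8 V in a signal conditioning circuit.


Gain = Vout / Vin (converting to same units).
G = 6.8 V / 26.79 mV
G = 6800.0 mV / 26.79 mV
G = 253.83

253.83


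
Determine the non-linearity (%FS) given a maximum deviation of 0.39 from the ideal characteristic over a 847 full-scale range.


Linearity error = (max deviation / full scale) * 100%.
Linearity = (0.39 / 847) * 100
Linearity = 0.046 %FS

0.046 %FS


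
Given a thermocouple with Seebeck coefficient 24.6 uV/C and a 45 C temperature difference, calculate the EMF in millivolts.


The thermocouple output V = sensitivity * dT.
V = 24.6 uV/C * 45 C
V = 1107.0 uV
V = 1.107 mV

1.107 mV


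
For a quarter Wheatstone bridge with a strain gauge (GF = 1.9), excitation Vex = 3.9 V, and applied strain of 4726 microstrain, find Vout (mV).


Quarter bridge output: Vout = (GF * epsilon * Vex) / 4.
Vout = (1.9 * 4726e-6 * 3.9) / 4
Vout = 0.03501966 / 4 V
Vout = 0.00875491 V = 8.7549 mV

8.7549 mV


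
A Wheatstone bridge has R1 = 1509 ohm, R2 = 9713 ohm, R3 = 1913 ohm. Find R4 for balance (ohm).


At balance: R1*R4 = R2*R3, so R4 = R2*R3/R1.
R4 = 9713 * 1913 / 1509
R4 = 18580969 / 1509
R4 = 12313.43 ohm

12313.43 ohm


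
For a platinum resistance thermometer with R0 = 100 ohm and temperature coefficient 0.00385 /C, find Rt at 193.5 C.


The RTD equation: Rt = R0 * (1 + alpha * T).
Rt = 100 * (1 + 0.00385 * 193.5)
Rt = 100 * (1 + 0.744975)
Rt = 100 * 1.744975
Rt = 174.498 ohm

174.498 ohm


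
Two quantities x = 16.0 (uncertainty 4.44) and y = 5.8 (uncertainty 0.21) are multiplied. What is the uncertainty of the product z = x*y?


For a product z = x*y, the relative uncertainty is:
uz/z = sqrt((ux/x)^2 + (uy/y)^2)
Relative uncertainties: ux/x = 4.44/16.0 = 0.2775
uy/y = 0.21/5.8 = 0.036207
z = 16.0 * 5.8 = 92.8
uz = 92.8 * sqrt(0.2775^2 + 0.036207^2) = 25.97

25.97


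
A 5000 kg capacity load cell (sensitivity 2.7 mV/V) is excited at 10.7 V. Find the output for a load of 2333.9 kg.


Vout = rated_output * Vex * (load / capacity).
Vout = 2.7 * 10.7 * (2333.9 / 5000)
Vout = 2.7 * 10.7 * 0.46678
Vout = 13.485 mV

13.485 mV


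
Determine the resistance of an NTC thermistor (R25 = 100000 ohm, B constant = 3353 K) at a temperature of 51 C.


NTC thermistor equation: Rt = R25 * exp(B * (1/T - 1/T25)).
T in Kelvin: 324.15 K, T25 = 298.15 K
1/T - 1/T25 = 1/324.15 - 1/298.15 = -0.00026902
B * (1/T - 1/T25) = 3353 * -0.00026902 = -0.902
Rt = 100000 * exp(-0.902) = 40574.1 ohm

40574.1 ohm


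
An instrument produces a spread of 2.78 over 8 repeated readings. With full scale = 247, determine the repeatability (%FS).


Repeatability = (spread / full scale) * 100%.
R = (2.78 / 247) * 100
R = 1.126 %FS

1.126 %FS


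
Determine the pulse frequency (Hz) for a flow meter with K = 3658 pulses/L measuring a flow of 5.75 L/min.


Frequency = K * Q / 60 (converting L/min to L/s).
f = 3658 * 5.75 / 60
f = 21033.5 / 60
f = 350.56 Hz

350.56 Hz


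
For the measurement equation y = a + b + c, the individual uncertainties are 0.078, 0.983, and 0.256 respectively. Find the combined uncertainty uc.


For a sum of independent quantities, uc = sqrt(u1^2 + u2^2 + u3^2).
uc = sqrt(0.078^2 + 0.983^2 + 0.256^2)
uc = sqrt(0.006084 + 0.966289 + 0.065536)
uc = 1.0188

1.0188


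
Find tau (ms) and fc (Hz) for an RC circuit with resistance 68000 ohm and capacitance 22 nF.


Time constant: tau = R * C.
tau = 68000 * 2.20e-08 = 0.001496 s
tau = 1.496 ms
Cutoff frequency: fc = 1 / (2*pi*R*C).
fc = 1 / (2*pi*0.001496) = 106.39 Hz

tau = 1.496 ms, fc = 106.39 Hz


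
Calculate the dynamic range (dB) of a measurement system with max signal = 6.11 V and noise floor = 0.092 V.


Dynamic range = 20 * log10(Vmax / Vnoise).
DR = 20 * log10(6.11 / 0.092)
DR = 20 * log10(66.41)
DR = 36.45 dB

36.45 dB


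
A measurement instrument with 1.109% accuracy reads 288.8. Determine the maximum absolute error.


Absolute error = (accuracy% / 100) * reading.
Error = (1.109 / 100) * 288.8
Error = 0.01109 * 288.8
Error = 3.2028

3.2028


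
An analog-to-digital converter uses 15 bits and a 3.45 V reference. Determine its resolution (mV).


The resolution (LSB) of an ADC is Vref / 2^n.
LSB = 3.45 / 2^15
LSB = 3.45 / 32768
LSB = 0.00010529 V = 0.10528564 mV

0.10528564 mV


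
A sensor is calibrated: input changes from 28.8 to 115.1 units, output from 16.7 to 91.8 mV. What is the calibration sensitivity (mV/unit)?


Sensitivity = (y2 - y1) / (x2 - x1).
S = (91.8 - 16.7) / (115.1 - 28.8)
S = 75.1 / 86.3
S = 0.8702 mV/unit

0.8702 mV/unit


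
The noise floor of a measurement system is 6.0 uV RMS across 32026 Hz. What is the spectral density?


Noise spectral density = Vrms / sqrt(BW).
NSD = 6.0 / sqrt(32026)
NSD = 6.0 / 178.9581
NSD = 0.0335 uV/sqrt(Hz)

0.0335 uV/sqrt(Hz)


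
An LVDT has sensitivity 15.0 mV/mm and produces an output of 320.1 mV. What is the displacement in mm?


Displacement = Vout / sensitivity.
d = 320.1 / 15.0
d = 21.34 mm

21.34 mm


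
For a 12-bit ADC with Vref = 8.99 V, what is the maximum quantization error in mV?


The maximum quantization error is +/- LSB/2.
LSB = Vref / 2^n = 8.99 / 4096 = 0.00219482 V
Max error = LSB / 2 = 0.00219482 / 2 = 0.00109741 V
Max error = 1.0974 mV

1.0974 mV


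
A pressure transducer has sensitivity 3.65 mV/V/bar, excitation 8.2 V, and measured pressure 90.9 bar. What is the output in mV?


Output = sensitivity * Vex * P.
Vout = 3.65 * 8.2 * 90.9
Vout = 29.93 * 90.9
Vout = 2720.64 mV

2720.64 mV


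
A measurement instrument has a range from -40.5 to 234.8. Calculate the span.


Span = upper range - lower range.
Span = 234.8 - (-40.5)
Span = 275.3

275.3


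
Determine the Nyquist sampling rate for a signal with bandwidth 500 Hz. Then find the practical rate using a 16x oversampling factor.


By Nyquist theorem, fs_min = 2 * fmax.
fs_min = 2 * 500 = 1000 Hz
Practical rate = 16 * fs_min = 16 * 1000 = 16000 Hz

fs_min = 1000 Hz, fs_practical = 16000 Hz


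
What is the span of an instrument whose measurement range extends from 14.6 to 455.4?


Span = upper range - lower range.
Span = 455.4 - (14.6)
Span = 440.8

440.8


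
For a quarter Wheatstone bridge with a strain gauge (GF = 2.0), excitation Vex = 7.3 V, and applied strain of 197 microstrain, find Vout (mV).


Quarter bridge output: Vout = (GF * epsilon * Vex) / 4.
Vout = (2.0 * 197e-6 * 7.3) / 4
Vout = 0.0028762 / 4 V
Vout = 0.00071905 V = 0.719 mV

0.719 mV


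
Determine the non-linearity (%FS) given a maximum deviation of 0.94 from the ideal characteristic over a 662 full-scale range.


Linearity error = (max deviation / full scale) * 100%.
Linearity = (0.94 / 662) * 100
Linearity = 0.142 %FS

0.142 %FS


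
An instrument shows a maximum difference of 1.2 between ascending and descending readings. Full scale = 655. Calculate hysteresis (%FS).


Hysteresis = (max difference / full scale) * 100%.
H = (1.2 / 655) * 100
H = 0.183 %FS

0.183 %FS


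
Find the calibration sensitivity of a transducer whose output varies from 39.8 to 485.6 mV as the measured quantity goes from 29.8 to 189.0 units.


Sensitivity = (y2 - y1) / (x2 - x1).
S = (485.6 - 39.8) / (189.0 - 29.8)
S = 445.8 / 159.2
S = 2.8003 mV/unit

2.8003 mV/unit


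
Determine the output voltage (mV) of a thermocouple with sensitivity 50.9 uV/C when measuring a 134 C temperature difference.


The thermocouple output V = sensitivity * dT.
V = 50.9 uV/C * 134 C
V = 6820.6 uV
V = 6.821 mV

6.821 mV


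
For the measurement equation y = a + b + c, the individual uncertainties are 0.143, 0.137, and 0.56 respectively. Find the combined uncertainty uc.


For a sum of independent quantities, uc = sqrt(u1^2 + u2^2 + u3^2).
uc = sqrt(0.143^2 + 0.137^2 + 0.56^2)
uc = sqrt(0.020449 + 0.018769 + 0.3136)
uc = 0.594

0.594


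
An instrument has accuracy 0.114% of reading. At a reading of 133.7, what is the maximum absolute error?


Absolute error = (accuracy% / 100) * reading.
Error = (0.114 / 100) * 133.7
Error = 0.00114 * 133.7
Error = 0.1524

0.1524


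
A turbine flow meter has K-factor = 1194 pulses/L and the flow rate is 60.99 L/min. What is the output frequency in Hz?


Frequency = K * Q / 60 (converting L/min to L/s).
f = 1194 * 60.99 / 60
f = 72822.06 / 60
f = 1213.7 Hz

1213.7 Hz


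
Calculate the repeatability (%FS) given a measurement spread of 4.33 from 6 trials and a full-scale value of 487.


Repeatability = (spread / full scale) * 100%.
R = (4.33 / 487) * 100
R = 0.889 %FS

0.889 %FS


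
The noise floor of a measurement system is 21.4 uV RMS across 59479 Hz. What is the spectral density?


Noise spectral density = Vrms / sqrt(BW).
NSD = 21.4 / sqrt(59479)
NSD = 21.4 / 243.8832
NSD = 0.0877 uV/sqrt(Hz)

0.0877 uV/sqrt(Hz)


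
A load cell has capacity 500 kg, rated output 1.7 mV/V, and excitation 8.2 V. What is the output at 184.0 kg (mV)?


Vout = rated_output * Vex * (load / capacity).
Vout = 1.7 * 8.2 * (184.0 / 500)
Vout = 1.7 * 8.2 * 0.368
Vout = 5.13 mV

5.13 mV


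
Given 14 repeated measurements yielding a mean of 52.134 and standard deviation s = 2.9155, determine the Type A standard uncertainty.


The standard uncertainty for Type A evaluation is u = s / sqrt(n).
u = 2.9155 / sqrt(14)
u = 2.9155 / 3.7417
u = 0.7792

0.7792


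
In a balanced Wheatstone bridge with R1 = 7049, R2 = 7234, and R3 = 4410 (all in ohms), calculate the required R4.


At balance: R1*R4 = R2*R3, so R4 = R2*R3/R1.
R4 = 7234 * 4410 / 7049
R4 = 31901940 / 7049
R4 = 4525.74 ohm

4525.74 ohm


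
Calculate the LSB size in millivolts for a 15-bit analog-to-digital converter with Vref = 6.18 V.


The resolution (LSB) of an ADC is Vref / 2^n.
LSB = 6.18 / 2^15
LSB = 6.18 / 32768
LSB = 0.0001886 V = 0.18859863 mV

0.18859863 mV


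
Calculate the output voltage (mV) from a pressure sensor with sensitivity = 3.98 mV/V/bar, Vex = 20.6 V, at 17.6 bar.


Output = sensitivity * Vex * P.
Vout = 3.98 * 20.6 * 17.6
Vout = 81.988 * 17.6
Vout = 1442.99 mV

1442.99 mV


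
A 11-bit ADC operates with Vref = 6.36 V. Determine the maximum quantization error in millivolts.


The maximum quantization error is +/- LSB/2.
LSB = Vref / 2^n = 6.36 / 2048 = 0.00310547 V
Max error = LSB / 2 = 0.00310547 / 2 = 0.00155273 V
Max error = 1.5527 mV

1.5527 mV


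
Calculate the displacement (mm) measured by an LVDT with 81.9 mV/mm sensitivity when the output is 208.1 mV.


Displacement = Vout / sensitivity.
d = 208.1 / 81.9
d = 2.541 mm

2.541 mm


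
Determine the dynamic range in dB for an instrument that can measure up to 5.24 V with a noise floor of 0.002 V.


Dynamic range = 20 * log10(Vmax / Vnoise).
DR = 20 * log10(5.24 / 0.002)
DR = 20 * log10(2620.0)
DR = 68.37 dB

68.37 dB


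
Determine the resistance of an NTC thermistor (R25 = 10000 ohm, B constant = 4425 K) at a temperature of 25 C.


NTC thermistor equation: Rt = R25 * exp(B * (1/T - 1/T25)).
T in Kelvin: 298.15 K, T25 = 298.15 K
1/T - 1/T25 = 1/298.15 - 1/298.15 = 0.0
B * (1/T - 1/T25) = 4425 * 0.0 = 0.0
Rt = 10000 * exp(0.0) = 10000.0 ohm

10000.0 ohm


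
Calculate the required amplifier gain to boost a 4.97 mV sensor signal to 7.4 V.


Gain = Vout / Vin (converting to same units).
G = 7.4 V / 4.97 mV
G = 7400.0 mV / 4.97 mV
G = 1488.93

1488.93


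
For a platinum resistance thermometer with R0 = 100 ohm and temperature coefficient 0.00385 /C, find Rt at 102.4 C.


The RTD equation: Rt = R0 * (1 + alpha * T).
Rt = 100 * (1 + 0.00385 * 102.4)
Rt = 100 * (1 + 0.39424)
Rt = 100 * 1.39424
Rt = 139.424 ohm

139.424 ohm


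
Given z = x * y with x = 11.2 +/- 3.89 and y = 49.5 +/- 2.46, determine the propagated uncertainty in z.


For a product z = x*y, the relative uncertainty is:
uz/z = sqrt((ux/x)^2 + (uy/y)^2)
Relative uncertainties: ux/x = 3.89/11.2 = 0.347321
uy/y = 2.46/49.5 = 0.049697
z = 11.2 * 49.5 = 554.4
uz = 554.4 * sqrt(0.347321^2 + 0.049697^2) = 194.516

194.516


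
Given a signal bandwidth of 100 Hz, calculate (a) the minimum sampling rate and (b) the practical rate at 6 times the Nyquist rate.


By Nyquist theorem, fs_min = 2 * fmax.
fs_min = 2 * 100 = 200 Hz
Practical rate = 6 * fs_min = 6 * 200 = 1200 Hz

fs_min = 200 Hz, fs_practical = 1200 Hz


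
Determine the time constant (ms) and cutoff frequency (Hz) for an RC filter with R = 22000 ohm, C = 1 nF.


Time constant: tau = R * C.
tau = 22000 * 1.00e-09 = 2.2e-05 s
tau = 0.022 ms
Cutoff frequency: fc = 1 / (2*pi*R*C).
fc = 1 / (2*pi*2.2e-05) = 7234.32 Hz

tau = 0.022 ms, fc = 7234.32 Hz


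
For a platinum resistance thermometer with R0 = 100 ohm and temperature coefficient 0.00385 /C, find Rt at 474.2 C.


The RTD equation: Rt = R0 * (1 + alpha * T).
Rt = 100 * (1 + 0.00385 * 474.2)
Rt = 100 * (1 + 1.82567)
Rt = 100 * 2.82567
Rt = 282.567 ohm

282.567 ohm


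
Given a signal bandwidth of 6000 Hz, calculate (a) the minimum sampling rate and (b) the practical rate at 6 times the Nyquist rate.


By Nyquist theorem, fs_min = 2 * fmax.
fs_min = 2 * 6000 = 12000 Hz
Practical rate = 6 * fs_min = 6 * 12000 = 72000 Hz

fs_min = 12000 Hz, fs_practical = 72000 Hz


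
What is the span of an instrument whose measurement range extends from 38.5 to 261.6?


Span = upper range - lower range.
Span = 261.6 - (38.5)
Span = 223.1

223.1


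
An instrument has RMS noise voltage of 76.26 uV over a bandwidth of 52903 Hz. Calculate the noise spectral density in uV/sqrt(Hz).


Noise spectral density = Vrms / sqrt(BW).
NSD = 76.26 / sqrt(52903)
NSD = 76.26 / 230.0065
NSD = 0.3316 uV/sqrt(Hz)

0.3316 uV/sqrt(Hz)


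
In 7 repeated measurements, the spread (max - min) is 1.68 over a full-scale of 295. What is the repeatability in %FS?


Repeatability = (spread / full scale) * 100%.
R = (1.68 / 295) * 100
R = 0.569 %FS

0.569 %FS


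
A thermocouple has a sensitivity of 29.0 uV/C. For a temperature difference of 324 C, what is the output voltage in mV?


The thermocouple output V = sensitivity * dT.
V = 29.0 uV/C * 324 C
V = 9396.0 uV
V = 9.396 mV

9.396 mV


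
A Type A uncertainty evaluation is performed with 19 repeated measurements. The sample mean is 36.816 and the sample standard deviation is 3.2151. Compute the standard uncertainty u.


The standard uncertainty for Type A evaluation is u = s / sqrt(n).
u = 3.2151 / sqrt(19)
u = 3.2151 / 4.3589
u = 0.7376

0.7376


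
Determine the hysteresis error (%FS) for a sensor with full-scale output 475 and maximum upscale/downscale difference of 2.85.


Hysteresis = (max difference / full scale) * 100%.
H = (2.85 / 475) * 100
H = 0.6 %FS

0.6 %FS


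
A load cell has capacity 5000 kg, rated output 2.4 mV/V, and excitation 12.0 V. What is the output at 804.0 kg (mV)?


Vout = rated_output * Vex * (load / capacity).
Vout = 2.4 * 12.0 * (804.0 / 5000)
Vout = 2.4 * 12.0 * 0.1608
Vout = 4.631 mV

4.631 mV


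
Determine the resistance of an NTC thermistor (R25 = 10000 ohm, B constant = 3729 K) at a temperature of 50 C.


NTC thermistor equation: Rt = R25 * exp(B * (1/T - 1/T25)).
T in Kelvin: 323.15 K, T25 = 298.15 K
1/T - 1/T25 = 1/323.15 - 1/298.15 = -0.00025948
B * (1/T - 1/T25) = 3729 * -0.00025948 = -0.9676
Rt = 10000 * exp(-0.9676) = 3800.0 ohm

3800.0 ohm


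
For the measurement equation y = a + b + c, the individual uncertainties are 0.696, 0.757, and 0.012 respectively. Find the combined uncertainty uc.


For a sum of independent quantities, uc = sqrt(u1^2 + u2^2 + u3^2).
uc = sqrt(0.696^2 + 0.757^2 + 0.012^2)
uc = sqrt(0.484416 + 0.573049 + 0.000144)
uc = 1.0284

1.0284


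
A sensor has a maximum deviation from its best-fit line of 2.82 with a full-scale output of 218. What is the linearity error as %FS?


Linearity error = (max deviation / full scale) * 100%.
Linearity = (2.82 / 218) * 100
Linearity = 1.294 %FS

1.294 %FS


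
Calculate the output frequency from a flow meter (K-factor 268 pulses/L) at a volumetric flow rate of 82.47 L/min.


Frequency = K * Q / 60 (converting L/min to L/s).
f = 268 * 82.47 / 60
f = 22101.96 / 60
f = 368.37 Hz

368.37 Hz


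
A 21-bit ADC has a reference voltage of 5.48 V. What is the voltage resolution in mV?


The resolution (LSB) of an ADC is Vref / 2^n.
LSB = 5.48 / 2^21
LSB = 5.48 / 2097152
LSB = 2.61e-06 V = 0.00261307 mV

0.00261307 mV


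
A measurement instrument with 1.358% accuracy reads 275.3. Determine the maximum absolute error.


Absolute error = (accuracy% / 100) * reading.
Error = (1.358 / 100) * 275.3
Error = 0.01358 * 275.3
Error = 3.7386

3.7386


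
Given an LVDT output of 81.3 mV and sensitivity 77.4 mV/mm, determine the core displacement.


Displacement = Vout / sensitivity.
d = 81.3 / 77.4
d = 1.05 mm

1.05 mm


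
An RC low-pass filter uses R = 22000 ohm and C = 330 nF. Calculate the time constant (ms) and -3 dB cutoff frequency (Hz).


Time constant: tau = R * C.
tau = 22000 * 3.30e-07 = 0.00726 s
tau = 7.26 ms
Cutoff frequency: fc = 1 / (2*pi*R*C).
fc = 1 / (2*pi*0.00726) = 21.92 Hz

tau = 7.26 ms, fc = 21.92 Hz


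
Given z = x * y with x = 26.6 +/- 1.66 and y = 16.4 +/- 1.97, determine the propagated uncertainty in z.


For a product z = x*y, the relative uncertainty is:
uz/z = sqrt((ux/x)^2 + (uy/y)^2)
Relative uncertainties: ux/x = 1.66/26.6 = 0.062406
uy/y = 1.97/16.4 = 0.120122
z = 26.6 * 16.4 = 436.2
uz = 436.2 * sqrt(0.062406^2 + 0.120122^2) = 59.052

59.052


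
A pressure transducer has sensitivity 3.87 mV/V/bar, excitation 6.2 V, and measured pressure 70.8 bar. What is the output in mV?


Output = sensitivity * Vex * P.
Vout = 3.87 * 6.2 * 70.8
Vout = 23.994 * 70.8
Vout = 1698.78 mV

1698.78 mV


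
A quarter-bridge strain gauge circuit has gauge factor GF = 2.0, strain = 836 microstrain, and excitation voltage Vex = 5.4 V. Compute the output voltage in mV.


Quarter bridge output: Vout = (GF * epsilon * Vex) / 4.
Vout = (2.0 * 836e-6 * 5.4) / 4
Vout = 0.0090288 / 4 V
Vout = 0.0022572 V = 2.2572 mV

2.2572 mV


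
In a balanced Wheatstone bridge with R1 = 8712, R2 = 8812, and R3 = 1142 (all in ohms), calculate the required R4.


At balance: R1*R4 = R2*R3, so R4 = R2*R3/R1.
R4 = 8812 * 1142 / 8712
R4 = 10063304 / 8712
R4 = 1155.11 ohm

1155.11 ohm


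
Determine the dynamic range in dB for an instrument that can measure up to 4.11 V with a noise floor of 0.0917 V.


Dynamic range = 20 * log10(Vmax / Vnoise).
DR = 20 * log10(4.11 / 0.0917)
DR = 20 * log10(44.82)
DR = 33.03 dB

33.03 dB


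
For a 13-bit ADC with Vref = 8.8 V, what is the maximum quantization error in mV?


The maximum quantization error is +/- LSB/2.
LSB = Vref / 2^n = 8.8 / 8192 = 0.00107422 V
Max error = LSB / 2 = 0.00107422 / 2 = 0.00053711 V
Max error = 0.5371 mV

0.5371 mV


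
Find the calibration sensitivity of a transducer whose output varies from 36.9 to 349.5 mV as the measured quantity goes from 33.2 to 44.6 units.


Sensitivity = (y2 - y1) / (x2 - x1).
S = (349.5 - 36.9) / (44.6 - 33.2)
S = 312.6 / 11.4
S = 27.4211 mV/unit

27.4211 mV/unit


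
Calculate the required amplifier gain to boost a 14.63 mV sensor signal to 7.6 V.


Gain = Vout / Vin (converting to same units).
G = 7.6 V / 14.63 mV
G = 7600.0 mV / 14.63 mV
G = 519.48

519.48


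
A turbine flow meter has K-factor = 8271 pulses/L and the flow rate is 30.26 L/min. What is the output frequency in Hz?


Frequency = K * Q / 60 (converting L/min to L/s).
f = 8271 * 30.26 / 60
f = 250280.46 / 60
f = 4171.34 Hz

4171.34 Hz


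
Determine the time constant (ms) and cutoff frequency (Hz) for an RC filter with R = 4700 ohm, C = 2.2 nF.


Time constant: tau = R * C.
tau = 4700 * 2.20e-09 = 1.034e-05 s
tau = 0.0103 ms
Cutoff frequency: fc = 1 / (2*pi*R*C).
fc = 1 / (2*pi*1.034e-05) = 15392.16 Hz

tau = 0.0103 ms, fc = 15392.16 Hz


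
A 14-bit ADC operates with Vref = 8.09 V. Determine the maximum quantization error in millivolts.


The maximum quantization error is +/- LSB/2.
LSB = Vref / 2^n = 8.09 / 16384 = 0.00049377 V
Max error = LSB / 2 = 0.00049377 / 2 = 0.00024689 V
Max error = 0.2469 mV

0.2469 mV


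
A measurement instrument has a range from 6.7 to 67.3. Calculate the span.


Span = upper range - lower range.
Span = 67.3 - (6.7)
Span = 60.6

60.6


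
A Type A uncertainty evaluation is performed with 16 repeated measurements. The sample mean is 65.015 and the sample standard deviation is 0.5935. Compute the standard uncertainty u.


The standard uncertainty for Type A evaluation is u = s / sqrt(n).
u = 0.5935 / sqrt(16)
u = 0.5935 / 4.0
u = 0.1484

0.1484


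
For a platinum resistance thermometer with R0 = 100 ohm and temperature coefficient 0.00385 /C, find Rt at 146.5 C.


The RTD equation: Rt = R0 * (1 + alpha * T).
Rt = 100 * (1 + 0.00385 * 146.5)
Rt = 100 * (1 + 0.564025)
Rt = 100 * 1.564025
Rt = 156.403 ohm

156.403 ohm


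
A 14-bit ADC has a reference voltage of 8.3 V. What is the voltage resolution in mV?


The resolution (LSB) of an ADC is Vref / 2^n.
LSB = 8.3 / 2^14
LSB = 8.3 / 16384
LSB = 0.00050659 V = 0.5065918 mV

0.5065918 mV


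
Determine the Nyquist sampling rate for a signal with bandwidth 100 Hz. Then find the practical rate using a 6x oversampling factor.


By Nyquist theorem, fs_min = 2 * fmax.
fs_min = 2 * 100 = 200 Hz
Practical rate = 6 * fs_min = 6 * 200 = 1200 Hz

fs_min = 200 Hz, fs_practical = 1200 Hz


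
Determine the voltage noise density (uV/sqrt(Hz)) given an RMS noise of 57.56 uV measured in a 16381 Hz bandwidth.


Noise spectral density = Vrms / sqrt(BW).
NSD = 57.56 / sqrt(16381)
NSD = 57.56 / 127.9883
NSD = 0.4497 uV/sqrt(Hz)

0.4497 uV/sqrt(Hz)


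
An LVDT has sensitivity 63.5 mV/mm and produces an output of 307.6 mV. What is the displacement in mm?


Displacement = Vout / sensitivity.
d = 307.6 / 63.5
d = 4.844 mm

4.844 mm


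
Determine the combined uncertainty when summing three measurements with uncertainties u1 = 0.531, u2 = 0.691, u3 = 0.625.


For a sum of independent quantities, uc = sqrt(u1^2 + u2^2 + u3^2).
uc = sqrt(0.531^2 + 0.691^2 + 0.625^2)
uc = sqrt(0.281961 + 0.477481 + 0.390625)
uc = 1.0724

1.0724


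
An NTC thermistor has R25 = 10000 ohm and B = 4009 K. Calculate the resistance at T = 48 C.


NTC thermistor equation: Rt = R25 * exp(B * (1/T - 1/T25)).
T in Kelvin: 321.15 K, T25 = 298.15 K
1/T - 1/T25 = 1/321.15 - 1/298.15 = -0.00024021
B * (1/T - 1/T25) = 4009 * -0.00024021 = -0.963
Rt = 10000 * exp(-0.963) = 3817.5 ohm

3817.5 ohm


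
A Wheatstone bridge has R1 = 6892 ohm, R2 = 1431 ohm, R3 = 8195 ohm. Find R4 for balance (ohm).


At balance: R1*R4 = R2*R3, so R4 = R2*R3/R1.
R4 = 1431 * 8195 / 6892
R4 = 11727045 / 6892
R4 = 1701.54 ohm

1701.54 ohm


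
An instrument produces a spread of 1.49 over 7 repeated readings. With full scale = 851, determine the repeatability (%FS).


Repeatability = (spread / full scale) * 100%.
R = (1.49 / 851) * 100
R = 0.175 %FS

0.175 %FS


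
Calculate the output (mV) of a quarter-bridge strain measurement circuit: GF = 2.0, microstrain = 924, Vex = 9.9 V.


Quarter bridge output: Vout = (GF * epsilon * Vex) / 4.
Vout = (2.0 * 924e-6 * 9.9) / 4
Vout = 0.0182952 / 4 V
Vout = 0.0045738 V = 4.5738 mV

4.5738 mV


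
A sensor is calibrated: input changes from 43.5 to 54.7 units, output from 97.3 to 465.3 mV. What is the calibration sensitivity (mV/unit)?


Sensitivity = (y2 - y1) / (x2 - x1).
S = (465.3 - 97.3) / (54.7 - 43.5)
S = 368.0 / 11.2
S = 32.8571 mV/unit

32.8571 mV/unit


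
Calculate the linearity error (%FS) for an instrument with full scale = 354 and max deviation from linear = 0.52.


Linearity error = (max deviation / full scale) * 100%.
Linearity = (0.52 / 354) * 100
Linearity = 0.147 %FS

0.147 %FS


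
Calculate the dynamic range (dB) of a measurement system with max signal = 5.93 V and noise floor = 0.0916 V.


Dynamic range = 20 * log10(Vmax / Vnoise).
DR = 20 * log10(5.93 / 0.0916)
DR = 20 * log10(64.74)
DR = 36.22 dB

36.22 dB


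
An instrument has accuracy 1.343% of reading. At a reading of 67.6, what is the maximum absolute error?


Absolute error = (accuracy% / 100) * reading.
Error = (1.343 / 100) * 67.6
Error = 0.01343 * 67.6
Error = 0.9079

0.9079


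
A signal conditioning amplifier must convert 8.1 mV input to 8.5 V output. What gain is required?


Gain = Vout / Vin (converting to same units).
G = 8.5 V / 8.1 mV
G = 8500.0 mV / 8.1 mV
G = 1049.38

1049.38


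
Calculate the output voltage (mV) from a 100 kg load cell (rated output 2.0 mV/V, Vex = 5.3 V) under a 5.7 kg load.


Vout = rated_output * Vex * (load / capacity).
Vout = 2.0 * 5.3 * (5.7 / 100)
Vout = 2.0 * 5.3 * 0.057
Vout = 0.604 mV

0.604 mV


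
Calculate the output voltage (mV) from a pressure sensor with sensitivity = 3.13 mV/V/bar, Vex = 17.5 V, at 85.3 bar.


Output = sensitivity * Vex * P.
Vout = 3.13 * 17.5 * 85.3
Vout = 54.775 * 85.3
Vout = 4672.31 mV

4672.31 mV


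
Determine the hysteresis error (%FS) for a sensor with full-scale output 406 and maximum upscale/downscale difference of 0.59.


Hysteresis = (max difference / full scale) * 100%.
H = (0.59 / 406) * 100
H = 0.145 %FS

0.145 %FS


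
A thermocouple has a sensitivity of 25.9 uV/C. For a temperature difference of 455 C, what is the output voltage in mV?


The thermocouple output V = sensitivity * dT.
V = 25.9 uV/C * 455 C
V = 11784.5 uV
V = 11.784 mV

11.784 mV


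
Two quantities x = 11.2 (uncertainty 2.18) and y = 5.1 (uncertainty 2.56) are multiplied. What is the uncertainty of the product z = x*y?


For a product z = x*y, the relative uncertainty is:
uz/z = sqrt((ux/x)^2 + (uy/y)^2)
Relative uncertainties: ux/x = 2.18/11.2 = 0.194643
uy/y = 2.56/5.1 = 0.501961
z = 11.2 * 5.1 = 57.1
uz = 57.1 * sqrt(0.194643^2 + 0.501961^2) = 30.752

30.752


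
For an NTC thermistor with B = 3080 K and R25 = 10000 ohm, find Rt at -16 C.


NTC thermistor equation: Rt = R25 * exp(B * (1/T - 1/T25)).
T in Kelvin: 257.15 K, T25 = 298.15 K
1/T - 1/T25 = 1/257.15 - 1/298.15 = 0.00053476
B * (1/T - 1/T25) = 3080 * 0.00053476 = 1.6471
Rt = 10000 * exp(1.6471) = 51917.7 ohm

51917.7 ohm


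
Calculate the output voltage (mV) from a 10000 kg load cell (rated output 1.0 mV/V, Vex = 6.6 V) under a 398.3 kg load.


Vout = rated_output * Vex * (load / capacity).
Vout = 1.0 * 6.6 * (398.3 / 10000)
Vout = 1.0 * 6.6 * 0.03983
Vout = 0.263 mV

0.263 mV


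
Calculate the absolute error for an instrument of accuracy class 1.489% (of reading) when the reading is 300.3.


Absolute error = (accuracy% / 100) * reading.
Error = (1.489 / 100) * 300.3
Error = 0.01489 * 300.3
Error = 4.4715

4.4715


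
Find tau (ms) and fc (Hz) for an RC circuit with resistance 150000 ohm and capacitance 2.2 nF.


Time constant: tau = R * C.
tau = 150000 * 2.20e-09 = 0.00033 s
tau = 0.33 ms
Cutoff frequency: fc = 1 / (2*pi*R*C).
fc = 1 / (2*pi*0.00033) = 482.29 Hz

tau = 0.33 ms, fc = 482.29 Hz


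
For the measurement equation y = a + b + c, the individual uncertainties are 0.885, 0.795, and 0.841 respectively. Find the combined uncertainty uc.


For a sum of independent quantities, uc = sqrt(u1^2 + u2^2 + u3^2).
uc = sqrt(0.885^2 + 0.795^2 + 0.841^2)
uc = sqrt(0.783225 + 0.632025 + 0.707281)
uc = 1.4569

1.4569


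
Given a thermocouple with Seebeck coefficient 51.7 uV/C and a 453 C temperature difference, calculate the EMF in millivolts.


The thermocouple output V = sensitivity * dT.
V = 51.7 uV/C * 453 C
V = 23420.1 uV
V = 23.42 mV

23.42 mV


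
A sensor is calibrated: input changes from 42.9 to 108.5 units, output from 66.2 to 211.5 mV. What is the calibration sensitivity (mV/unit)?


Sensitivity = (y2 - y1) / (x2 - x1).
S = (211.5 - 66.2) / (108.5 - 42.9)
S = 145.3 / 65.6
S = 2.2149 mV/unit

2.2149 mV/unit


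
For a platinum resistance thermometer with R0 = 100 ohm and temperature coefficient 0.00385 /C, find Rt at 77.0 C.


The RTD equation: Rt = R0 * (1 + alpha * T).
Rt = 100 * (1 + 0.00385 * 77.0)
Rt = 100 * (1 + 0.29645)
Rt = 100 * 1.29645
Rt = 129.645 ohm

129.645 ohm


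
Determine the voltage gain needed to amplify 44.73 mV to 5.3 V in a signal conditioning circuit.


Gain = Vout / Vin (converting to same units).
G = 5.3 V / 44.73 mV
G = 5300.0 mV / 44.73 mV
G = 118.49

118.49


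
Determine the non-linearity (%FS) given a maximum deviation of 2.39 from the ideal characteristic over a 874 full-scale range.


Linearity error = (max deviation / full scale) * 100%.
Linearity = (2.39 / 874) * 100
Linearity = 0.273 %FS

0.273 %FS


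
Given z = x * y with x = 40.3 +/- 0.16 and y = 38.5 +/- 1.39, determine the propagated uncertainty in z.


For a product z = x*y, the relative uncertainty is:
uz/z = sqrt((ux/x)^2 + (uy/y)^2)
Relative uncertainties: ux/x = 0.16/40.3 = 0.00397
uy/y = 1.39/38.5 = 0.036104
z = 40.3 * 38.5 = 1551.5
uz = 1551.5 * sqrt(0.00397^2 + 0.036104^2) = 56.355

56.355


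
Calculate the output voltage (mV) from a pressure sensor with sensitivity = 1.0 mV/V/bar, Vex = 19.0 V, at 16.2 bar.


Output = sensitivity * Vex * P.
Vout = 1.0 * 19.0 * 16.2
Vout = 19.0 * 16.2
Vout = 307.8 mV

307.8 mV


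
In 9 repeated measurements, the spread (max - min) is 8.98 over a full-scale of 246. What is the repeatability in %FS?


Repeatability = (spread / full scale) * 100%.
R = (8.98 / 246) * 100
R = 3.65 %FS

3.65 %FS


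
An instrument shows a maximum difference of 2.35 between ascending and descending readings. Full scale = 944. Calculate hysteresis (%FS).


Hysteresis = (max difference / full scale) * 100%.
H = (2.35 / 944) * 100
H = 0.249 %FS

0.249 %FS


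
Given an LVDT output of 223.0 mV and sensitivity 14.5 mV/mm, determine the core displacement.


Displacement = Vout / sensitivity.
d = 223.0 / 14.5
d = 15.379 mm

15.379 mm


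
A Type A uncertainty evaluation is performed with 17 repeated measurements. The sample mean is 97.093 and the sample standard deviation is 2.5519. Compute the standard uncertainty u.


The standard uncertainty for Type A evaluation is u = s / sqrt(n).
u = 2.5519 / sqrt(17)
u = 2.5519 / 4.1231
u = 0.6189

0.6189


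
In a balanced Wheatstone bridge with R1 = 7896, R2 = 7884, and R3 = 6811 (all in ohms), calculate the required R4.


At balance: R1*R4 = R2*R3, so R4 = R2*R3/R1.
R4 = 7884 * 6811 / 7896
R4 = 53697924 / 7896
R4 = 6800.65 ohm

6800.65 ohm


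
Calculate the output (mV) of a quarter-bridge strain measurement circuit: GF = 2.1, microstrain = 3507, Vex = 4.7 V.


Quarter bridge output: Vout = (GF * epsilon * Vex) / 4.
Vout = (2.1 * 3507e-6 * 4.7) / 4
Vout = 0.03461409 / 4 V
Vout = 0.00865352 V = 8.6535 mV

8.6535 mV


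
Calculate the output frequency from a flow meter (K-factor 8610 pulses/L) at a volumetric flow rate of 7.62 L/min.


Frequency = K * Q / 60 (converting L/min to L/s).
f = 8610 * 7.62 / 60
f = 65608.2 / 60
f = 1093.47 Hz

1093.47 Hz


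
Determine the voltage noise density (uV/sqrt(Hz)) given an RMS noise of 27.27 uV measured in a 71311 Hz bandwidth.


Noise spectral density = Vrms / sqrt(BW).
NSD = 27.27 / sqrt(71311)
NSD = 27.27 / 267.0412
NSD = 0.1021 uV/sqrt(Hz)

0.1021 uV/sqrt(Hz)


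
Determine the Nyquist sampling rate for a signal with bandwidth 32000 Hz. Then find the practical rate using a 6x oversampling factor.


By Nyquist theorem, fs_min = 2 * fmax.
fs_min = 2 * 32000 = 64000 Hz
Practical rate = 6 * fs_min = 6 * 64000 = 384000 Hz

fs_min = 64000 Hz, fs_practical = 384000 Hz


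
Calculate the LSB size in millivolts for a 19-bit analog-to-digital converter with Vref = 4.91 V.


The resolution (LSB) of an ADC is Vref / 2^n.
LSB = 4.91 / 2^19
LSB = 4.91 / 524288
LSB = 9.37e-06 V = 0.00936508 mV

0.00936508 mV


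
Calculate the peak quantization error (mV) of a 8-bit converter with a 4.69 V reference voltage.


The maximum quantization error is +/- LSB/2.
LSB = Vref / 2^n = 4.69 / 256 = 0.01832031 V
Max error = LSB / 2 = 0.01832031 / 2 = 0.00916016 V
Max error = 9.1602 mV

9.1602 mV


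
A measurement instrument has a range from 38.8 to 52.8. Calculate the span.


Span = upper range - lower range.
Span = 52.8 - (38.8)
Span = 14.0

14.0


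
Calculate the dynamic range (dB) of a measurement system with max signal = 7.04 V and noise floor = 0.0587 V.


Dynamic range = 20 * log10(Vmax / Vnoise).
DR = 20 * log10(7.04 / 0.0587)
DR = 20 * log10(119.93)
DR = 41.58 dB

41.58 dB


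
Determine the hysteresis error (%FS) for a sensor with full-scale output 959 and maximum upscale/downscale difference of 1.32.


Hysteresis = (max difference / full scale) * 100%.
H = (1.32 / 959) * 100
H = 0.138 %FS

0.138 %FS


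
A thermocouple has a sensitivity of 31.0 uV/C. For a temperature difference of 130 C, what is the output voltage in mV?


The thermocouple output V = sensitivity * dT.
V = 31.0 uV/C * 130 C
V = 4030.0 uV
V = 4.03 mV

4.03 mV


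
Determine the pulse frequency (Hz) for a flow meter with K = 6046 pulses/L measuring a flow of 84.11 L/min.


Frequency = K * Q / 60 (converting L/min to L/s).
f = 6046 * 84.11 / 60
f = 508529.06 / 60
f = 8475.48 Hz

8475.48 Hz


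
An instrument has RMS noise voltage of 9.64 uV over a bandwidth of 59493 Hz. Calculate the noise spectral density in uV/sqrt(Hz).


Noise spectral density = Vrms / sqrt(BW).
NSD = 9.64 / sqrt(59493)
NSD = 9.64 / 243.9119
NSD = 0.0395 uV/sqrt(Hz)

0.0395 uV/sqrt(Hz)


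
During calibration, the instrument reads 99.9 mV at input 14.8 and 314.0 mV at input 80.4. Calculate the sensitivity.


Sensitivity = (y2 - y1) / (x2 - x1).
S = (314.0 - 99.9) / (80.4 - 14.8)
S = 214.1 / 65.6
S = 3.2637 mV/unit

3.2637 mV/unit


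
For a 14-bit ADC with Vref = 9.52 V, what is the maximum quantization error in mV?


The maximum quantization error is +/- LSB/2.
LSB = Vref / 2^n = 9.52 / 16384 = 0.00058105 V
Max error = LSB / 2 = 0.00058105 / 2 = 0.00029053 V
Max error = 0.2905 mV

0.2905 mV


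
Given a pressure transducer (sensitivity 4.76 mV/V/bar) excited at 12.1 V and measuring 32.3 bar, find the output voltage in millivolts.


Output = sensitivity * Vex * P.
Vout = 4.76 * 12.1 * 32.3
Vout = 57.596 * 32.3
Vout = 1860.35 mV

1860.35 mV


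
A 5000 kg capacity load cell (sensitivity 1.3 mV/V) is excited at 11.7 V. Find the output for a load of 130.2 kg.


Vout = rated_output * Vex * (load / capacity).
Vout = 1.3 * 11.7 * (130.2 / 5000)
Vout = 1.3 * 11.7 * 0.02604
Vout = 0.396 mV

0.396 mV


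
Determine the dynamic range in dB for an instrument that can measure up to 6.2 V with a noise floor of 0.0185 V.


Dynamic range = 20 * log10(Vmax / Vnoise).
DR = 20 * log10(6.2 / 0.0185)
DR = 20 * log10(335.14)
DR = 50.5 dB

50.5 dB


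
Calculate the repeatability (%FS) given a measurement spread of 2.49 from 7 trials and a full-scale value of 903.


Repeatability = (spread / full scale) * 100%.
R = (2.49 / 903) * 100
R = 0.276 %FS

0.276 %FS


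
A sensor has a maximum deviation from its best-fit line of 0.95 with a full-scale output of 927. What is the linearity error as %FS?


Linearity error = (max deviation / full scale) * 100%.
Linearity = (0.95 / 927) * 100
Linearity = 0.102 %FS

0.102 %FS


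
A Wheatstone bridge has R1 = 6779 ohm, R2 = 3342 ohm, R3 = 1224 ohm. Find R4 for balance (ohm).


At balance: R1*R4 = R2*R3, so R4 = R2*R3/R1.
R4 = 3342 * 1224 / 6779
R4 = 4090608 / 6779
R4 = 603.42 ohm

603.42 ohm


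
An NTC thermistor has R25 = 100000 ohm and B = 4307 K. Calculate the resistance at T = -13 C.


NTC thermistor equation: Rt = R25 * exp(B * (1/T - 1/T25)).
T in Kelvin: 260.15 K, T25 = 298.15 K
1/T - 1/T25 = 1/260.15 - 1/298.15 = 0.00048992
B * (1/T - 1/T25) = 4307 * 0.00048992 = 2.1101
Rt = 100000 * exp(2.1101) = 824893.7 ohm

824893.7 ohm


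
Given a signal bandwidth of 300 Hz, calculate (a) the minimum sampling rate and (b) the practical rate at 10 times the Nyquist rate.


By Nyquist theorem, fs_min = 2 * fmax.
fs_min = 2 * 300 = 600 Hz
Practical rate = 10 * fs_min = 10 * 600 = 6000 Hz

fs_min = 600 Hz, fs_practical = 6000 Hz


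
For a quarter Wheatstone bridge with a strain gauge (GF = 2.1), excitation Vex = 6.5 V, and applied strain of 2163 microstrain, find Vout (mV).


Quarter bridge output: Vout = (GF * epsilon * Vex) / 4.
Vout = (2.1 * 2163e-6 * 6.5) / 4
Vout = 0.02952495 / 4 V
Vout = 0.00738124 V = 7.3812 mV

7.3812 mV


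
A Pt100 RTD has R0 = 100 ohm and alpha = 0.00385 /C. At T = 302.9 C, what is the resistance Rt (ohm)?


The RTD equation: Rt = R0 * (1 + alpha * T).
Rt = 100 * (1 + 0.00385 * 302.9)
Rt = 100 * (1 + 1.166165)
Rt = 100 * 2.166165
Rt = 216.617 ohm

216.617 ohm


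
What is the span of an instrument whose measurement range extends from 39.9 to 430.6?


Span = upper range - lower range.
Span = 430.6 - (39.9)
Span = 390.7

390.7


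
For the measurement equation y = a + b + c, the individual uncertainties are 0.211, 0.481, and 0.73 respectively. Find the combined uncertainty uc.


For a sum of independent quantities, uc = sqrt(u1^2 + u2^2 + u3^2).
uc = sqrt(0.211^2 + 0.481^2 + 0.73^2)
uc = sqrt(0.044521 + 0.231361 + 0.5329)
uc = 0.8993

0.8993
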